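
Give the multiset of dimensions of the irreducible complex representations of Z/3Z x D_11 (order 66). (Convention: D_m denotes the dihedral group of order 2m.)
Dimensions: 1, 1, 1, 1, 1, 1, 2, 2, 2, 2, 2, 2, 2, 2, 2, 2, 2, 2, 2, 2, 2

Working: There are 21 irreducibles (= number of conjugacy classes). Their dimensions d_i satisfy sum d_i^2 = |G| = 66: 1 + 1 + 1 + 1 + 1 + 1 + 4 + 4 + 4 + 4 + 4 + 4 + 4 + 4 + 4 + 4 + 4 + 4 + 4 + 4 + 4 = 66. (For the product with Z/3Z: each of the 3 1-dim characters of Z/3Z tensors with each irrep of D_11, giving 3 copies of each D_11-dimension.)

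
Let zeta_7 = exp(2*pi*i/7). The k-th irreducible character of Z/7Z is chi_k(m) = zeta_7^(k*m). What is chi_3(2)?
chi_3(2) = zeta_7^6 = exp(-2*I*pi/7)

Justification: chi_3(2) = zeta_7^(3*2) = zeta_7^6. Since zeta_7^7 = 1, this equals zeta_7^6 = exp(2*pi*i*6/7) = exp(-2*I*pi/7).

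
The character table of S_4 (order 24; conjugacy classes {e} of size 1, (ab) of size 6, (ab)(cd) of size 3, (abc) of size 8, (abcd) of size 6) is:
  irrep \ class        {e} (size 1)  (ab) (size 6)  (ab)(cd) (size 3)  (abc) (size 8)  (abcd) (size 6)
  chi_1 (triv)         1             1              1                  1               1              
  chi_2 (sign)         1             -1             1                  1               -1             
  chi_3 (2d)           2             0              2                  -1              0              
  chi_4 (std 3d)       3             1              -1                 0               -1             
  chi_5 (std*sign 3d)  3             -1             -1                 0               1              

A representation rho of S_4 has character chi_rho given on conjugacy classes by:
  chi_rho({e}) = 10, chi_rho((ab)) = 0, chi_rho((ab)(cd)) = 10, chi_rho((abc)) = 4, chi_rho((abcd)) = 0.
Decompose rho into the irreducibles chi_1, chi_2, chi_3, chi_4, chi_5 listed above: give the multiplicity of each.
Multiplicities: chi_1: 3, chi_2: 3, chi_3: 2, chi_4: 0, chi_5: 0.

Justification: Use <chi_rho, chi> = (1/|G|) sum_C |C| * chi_rho(C) * conj(chi(C)) with |G| = 24 for each irreducible chi in the table:
  <chi_rho, chi_1> = (1/24)[1*(10)*conj(1) + 6*(0)*conj(1) + 3*(10)*conj(1) + 8*(4)*conj(1) + 6*(0)*conj(1)]
      = (1/24)[(10) + (0) + (30) + (32) + (0)] = 72/24 = 3
  <chi_rho, chi_2> = (1/24)[1*(10)*conj(1) + 6*(0)*conj(-1) + 3*(10)*conj(1) + 8*(4)*conj(1) + 6*(0)*conj(-1)]
      = (1/24)[(10) + (0) + (30) + (32) + (0)] = 72/24 = 3
  <chi_rho, chi_3> = (1/24)[1*(10)*conj(2) + 6*(0)*conj(0) + 3*(10)*conj(2) + 8*(4)*conj(-1) + 6*(0)*conj(0)]
      = (1/24)[(20) + (0) + (60) + (-32) + (0)] = 48/24 = 2
  <chi_rho, chi_4> = (1/24)[1*(10)*conj(3) + 6*(0)*conj(1) + 3*(10)*conj(-1) + 8*(4)*conj(0) + 6*(0)*conj(-1)]
      = (1/24)[(30) + (0) + (-30) + (0) + (0)] = 0/24 = 0
  <chi_rho, chi_5> = (1/24)[1*(10)*conj(3) + 6*(0)*conj(-1) + 3*(10)*conj(-1) + 8*(4)*conj(0) + 6*(0)*conj(1)]
      = (1/24)[(30) + (0) + (-30) + (0) + (0)] = 0/24 = 0
Dimension check: dim(rho) = sum (mult * dim) = 3*1 + 3*1 + 2*2 + 0*3 + 0*3 = 10 = chi_rho(e) = 10.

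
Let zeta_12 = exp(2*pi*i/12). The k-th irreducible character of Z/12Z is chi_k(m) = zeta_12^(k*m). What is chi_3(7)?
chi_3(7) = zeta_12^21 = -I

Details: chi_3(7) = zeta_12^(3*7) = zeta_12^21. Since zeta_12^12 = 1, this equals zeta_12^9 = exp(2*pi*i*9/12) = -I.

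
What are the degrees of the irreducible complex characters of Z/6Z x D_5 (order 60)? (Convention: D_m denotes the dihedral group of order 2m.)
Dimensions: 1, 1, 1, 1, 1, 1, 1, 1, 1, 1, 1, 1, 2, 2, 2, 2, 2, 2, 2, 2, 2, 2, 2, 2

Explanation: There are 24 irreducibles (= number of conjugacy classes). Their dimensions d_i satisfy sum d_i^2 = |G| = 60: 1 + 1 + 1 + 1 + 1 + 1 + 1 + 1 + 1 + 1 + 1 + 1 + 4 + 4 + 4 + 4 + 4 + 4 + 4 + 4 + 4 + 4 + 4 + 4 = 60. (For the product with Z/6Z: each of the 6 1-dim characters of Z/6Z tensors with each irrep of D_5, giving 6 copies of each D_5-dimension.)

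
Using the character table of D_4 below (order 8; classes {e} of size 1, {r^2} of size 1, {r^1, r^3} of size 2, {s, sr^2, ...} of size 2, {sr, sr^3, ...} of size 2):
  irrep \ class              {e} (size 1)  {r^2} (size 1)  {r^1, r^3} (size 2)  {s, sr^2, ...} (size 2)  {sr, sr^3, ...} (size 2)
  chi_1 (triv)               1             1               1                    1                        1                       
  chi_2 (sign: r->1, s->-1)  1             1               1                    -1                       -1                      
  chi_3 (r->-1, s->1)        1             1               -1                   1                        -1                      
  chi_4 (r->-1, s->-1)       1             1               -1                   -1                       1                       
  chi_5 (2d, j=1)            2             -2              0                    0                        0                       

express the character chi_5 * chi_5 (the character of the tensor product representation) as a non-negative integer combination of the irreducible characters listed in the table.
chi_5 tensor chi_5 = chi_1 + chi_2 + chi_3 + chi_4 (all other irreducibles have multiplicity 0).

Solution. The character of a tensor product is the pointwise product (chi_5 * chi_5)(C) = chi_5(C) * chi_5(C):
  {e}: (2)*(2), {r^2}: (-2)*(-2), {r^1, r^3}: (0)*(0), {s, sr^2, ...}: (0)*(0), {sr, sr^3, ...}: (0)*(0)
so (chi_5 * chi_5) takes values
  {e} -> 4, {r^2} -> 4, {r^1, r^3} -> 0, {s, sr^2, ...} -> 0, {sr, sr^3, ...} -> 0.
Now take the inner product of this character with each irreducible chi from the table, <chi_5*chi_5, chi> = (1/8) sum_C |C| (chi_5*chi_5)(C) conj(chi(C)):
  <chi_5*chi_5, chi_1> = (1/8)[1*(4)*conj(1) + 1*(4)*conj(1) + 2*(0)*conj(1) + 2*(0)*conj(1) + 2*(0)*conj(1)]
      = (1/8)[(4) + (4) + (0) + (0) + (0)] = 8/8 = 1
  <chi_5*chi_5, chi_2> = (1/8)[1*(4)*conj(1) + 1*(4)*conj(1) + 2*(0)*conj(1) + 2*(0)*conj(-1) + 2*(0)*conj(-1)]
      = (1/8)[(4) + (4) + (0) + (0) + (0)] = 8/8 = 1
  <chi_5*chi_5, chi_3> = (1/8)[1*(4)*conj(1) + 1*(4)*conj(1) + 2*(0)*conj(-1) + 2*(0)*conj(1) + 2*(0)*conj(-1)]
      = (1/8)[(4) + (4) + (0) + (0) + (0)] = 8/8 = 1
  <chi_5*chi_5, chi_4> = (1/8)[1*(4)*conj(1) + 1*(4)*conj(1) + 2*(0)*conj(-1) + 2*(0)*conj(-1) + 2*(0)*conj(1)]
      = (1/8)[(4) + (4) + (0) + (0) + (0)] = 8/8 = 1
  <chi_5*chi_5, chi_5> = (1/8)[1*(4)*conj(2) + 1*(4)*conj(-2) + 2*(0)*conj(0) + 2*(0)*conj(0) + 2*(0)*conj(0)]
      = (1/8)[(8) + (-8) + (0) + (0) + (0)] = 0/8 = 0
Hence the multiplicities are chi_1: 1, chi_2: 1, chi_3: 1, chi_4: 1. Dimension check: dim(chi_5)*dim(chi_5) = 2*2 = 4 and sum (mult * dim) = 1*1 + 1*1 + 1*1 + 1*1 = 4.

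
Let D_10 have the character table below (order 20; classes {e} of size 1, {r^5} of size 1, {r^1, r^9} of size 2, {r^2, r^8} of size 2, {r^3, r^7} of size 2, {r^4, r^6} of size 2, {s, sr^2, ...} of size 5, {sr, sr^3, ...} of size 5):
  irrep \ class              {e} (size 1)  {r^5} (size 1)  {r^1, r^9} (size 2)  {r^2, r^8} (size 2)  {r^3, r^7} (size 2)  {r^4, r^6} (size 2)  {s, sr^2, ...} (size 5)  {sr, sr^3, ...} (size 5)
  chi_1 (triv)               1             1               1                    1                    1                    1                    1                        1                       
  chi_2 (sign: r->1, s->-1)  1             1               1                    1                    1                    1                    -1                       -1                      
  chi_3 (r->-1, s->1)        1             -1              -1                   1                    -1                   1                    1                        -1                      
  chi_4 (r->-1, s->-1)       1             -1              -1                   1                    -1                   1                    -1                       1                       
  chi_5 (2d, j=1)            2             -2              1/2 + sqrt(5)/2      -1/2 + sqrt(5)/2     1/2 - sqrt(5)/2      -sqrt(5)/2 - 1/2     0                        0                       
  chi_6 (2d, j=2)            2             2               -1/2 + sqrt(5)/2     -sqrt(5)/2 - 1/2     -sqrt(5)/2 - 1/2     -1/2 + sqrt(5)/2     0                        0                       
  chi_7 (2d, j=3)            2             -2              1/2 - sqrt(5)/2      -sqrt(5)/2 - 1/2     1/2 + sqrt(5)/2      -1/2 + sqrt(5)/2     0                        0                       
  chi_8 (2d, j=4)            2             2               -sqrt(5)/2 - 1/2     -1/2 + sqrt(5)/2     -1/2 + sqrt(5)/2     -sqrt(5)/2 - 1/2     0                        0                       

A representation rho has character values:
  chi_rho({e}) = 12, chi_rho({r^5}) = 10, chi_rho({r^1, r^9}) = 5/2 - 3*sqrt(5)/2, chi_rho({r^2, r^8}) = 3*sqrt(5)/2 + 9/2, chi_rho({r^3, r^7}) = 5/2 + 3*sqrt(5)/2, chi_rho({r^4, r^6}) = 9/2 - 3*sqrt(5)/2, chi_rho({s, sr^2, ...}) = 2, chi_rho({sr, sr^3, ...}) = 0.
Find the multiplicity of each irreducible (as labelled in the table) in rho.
Multiplicities: chi_1: 3, chi_2: 2, chi_3: 1, chi_4: 0, chi_5: 0, chi_6: 0, chi_7: 0, chi_8: 3.

Argument: Use <chi_rho, chi> = (1/|G|) sum_C |C| * chi_rho(C) * conj(chi(C)) with |G| = 20 for each irreducible chi in the table:
  <chi_rho, chi_1> = (1/20)[1*(12)*conj(1) + 1*(10)*conj(1) + 2*(5/2 - 3*sqrt(5)/2)*conj(1) + 2*(3*sqrt(5)/2 + 9/2)*conj(1) + 2*(5/2 + 3*sqrt(5)/2)*conj(1) + 2*(9/2 - 3*sqrt(5)/2)*conj(1) + 5*(2)*conj(1) + 5*(0)*conj(1)]
      = (1/20)[(12) + (10) + (5 - 3*sqrt(5)) + (3*sqrt(5) + 9) + (5 + 3*sqrt(5)) + (9 - 3*sqrt(5)) + (10) + (0)] = 60/20 = 3
  <chi_rho, chi_2> = (1/20)[1*(12)*conj(1) + 1*(10)*conj(1) + 2*(5/2 - 3*sqrt(5)/2)*conj(1) + 2*(3*sqrt(5)/2 + 9/2)*conj(1) + 2*(5/2 + 3*sqrt(5)/2)*conj(1) + 2*(9/2 - 3*sqrt(5)/2)*conj(1) + 5*(2)*conj(-1) + 5*(0)*conj(-1)]
      = (1/20)[(12) + (10) + (5 - 3*sqrt(5)) + (3*sqrt(5) + 9) + (5 + 3*sqrt(5)) + (9 - 3*sqrt(5)) + (-10) + (0)] = 40/20 = 2
  <chi_rho, chi_3> = (1/20)[1*(12)*conj(1) + 1*(10)*conj(-1) + 2*(5/2 - 3*sqrt(5)/2)*conj(-1) + 2*(3*sqrt(5)/2 + 9/2)*conj(1) + 2*(5/2 + 3*sqrt(5)/2)*conj(-1) + 2*(9/2 - 3*sqrt(5)/2)*conj(1) + 5*(2)*conj(1) + 5*(0)*conj(-1)]
      = (1/20)[(12) + (-10) + (-5 + 3*sqrt(5)) + (3*sqrt(5) + 9) + (-3*sqrt(5) - 5) + (9 - 3*sqrt(5)) + (10) + (0)] = 20/20 = 1
  <chi_rho, chi_4> = (1/20)[1*(12)*conj(1) + 1*(10)*conj(-1) + 2*(5/2 - 3*sqrt(5)/2)*conj(-1) + 2*(3*sqrt(5)/2 + 9/2)*conj(1) + 2*(5/2 + 3*sqrt(5)/2)*conj(-1) + 2*(9/2 - 3*sqrt(5)/2)*conj(1) + 5*(2)*conj(-1) + 5*(0)*conj(1)]
      = (1/20)[(12) + (-10) + (-5 + 3*sqrt(5)) + (3*sqrt(5) + 9) + (-3*sqrt(5) - 5) + (9 - 3*sqrt(5)) + (-10) + (0)] = 0/20 = 0
  <chi_rho, chi_5> = (1/20)[1*(12)*conj(2) + 1*(10)*conj(-2) + 2*(5/2 - 3*sqrt(5)/2)*conj(1/2 + sqrt(5)/2) + 2*(3*sqrt(5)/2 + 9/2)*conj(-1/2 + sqrt(5)/2) + 2*(5/2 + 3*sqrt(5)/2)*conj(1/2 - sqrt(5)/2) + 2*(9/2 - 3*sqrt(5)/2)*conj(-sqrt(5)/2 - 1/2) + 5*(2)*conj(0) + 5*(0)*conj(0)]
      = (1/20)[(24) + (-20) + (-5 + sqrt(5)) + (3 + 3*sqrt(5)) + (-5 - sqrt(5)) + (3 - 3*sqrt(5)) + (0) + (0)] = 0/20 = 0
  <chi_rho, chi_6> = (1/20)[1*(12)*conj(2) + 1*(10)*conj(2) + 2*(5/2 - 3*sqrt(5)/2)*conj(-1/2 + sqrt(5)/2) + 2*(3*sqrt(5)/2 + 9/2)*conj(-sqrt(5)/2 - 1/2) + 2*(5/2 + 3*sqrt(5)/2)*conj(-sqrt(5)/2 - 1/2) + 2*(9/2 - 3*sqrt(5)/2)*conj(-1/2 + sqrt(5)/2) + 5*(2)*conj(0) + 5*(0)*conj(0)]
      = (1/20)[(24) + (20) + (-10 + 4*sqrt(5)) + (-6*sqrt(5) - 12) + (-10 - 4*sqrt(5)) + (-12 + 6*sqrt(5)) + (0) + (0)] = 0/20 = 0
  <chi_rho, chi_7> = (1/20)[1*(12)*conj(2) + 1*(10)*conj(-2) + 2*(5/2 - 3*sqrt(5)/2)*conj(1/2 - sqrt(5)/2) + 2*(3*sqrt(5)/2 + 9/2)*conj(-sqrt(5)/2 - 1/2) + 2*(5/2 + 3*sqrt(5)/2)*conj(1/2 + sqrt(5)/2) + 2*(9/2 - 3*sqrt(5)/2)*conj(-1/2 + sqrt(5)/2) + 5*(2)*conj(0) + 5*(0)*conj(0)]
      = (1/20)[(24) + (-20) + (10 - 4*sqrt(5)) + (-6*sqrt(5) - 12) + (4*sqrt(5) + 10) + (-12 + 6*sqrt(5)) + (0) + (0)] = 0/20 = 0
  <chi_rho, chi_8> = (1/20)[1*(12)*conj(2) + 1*(10)*conj(2) + 2*(5/2 - 3*sqrt(5)/2)*conj(-sqrt(5)/2 - 1/2) + 2*(3*sqrt(5)/2 + 9/2)*conj(-1/2 + sqrt(5)/2) + 2*(5/2 + 3*sqrt(5)/2)*conj(-1/2 + sqrt(5)/2) + 2*(9/2 - 3*sqrt(5)/2)*conj(-sqrt(5)/2 - 1/2) + 5*(2)*conj(0) + 5*(0)*conj(0)]
      = (1/20)[(24) + (20) + (5 - sqrt(5)) + (3 + 3*sqrt(5)) + (sqrt(5) + 5) + (3 - 3*sqrt(5)) + (0) + (0)] = 60/20 = 3
Dimension check: dim(rho) = sum (mult * dim) = 3*1 + 2*1 + 1*1 + 0*1 + 0*2 + 0*2 + 0*2 + 3*2 = 12 = chi_rho(e) = 12.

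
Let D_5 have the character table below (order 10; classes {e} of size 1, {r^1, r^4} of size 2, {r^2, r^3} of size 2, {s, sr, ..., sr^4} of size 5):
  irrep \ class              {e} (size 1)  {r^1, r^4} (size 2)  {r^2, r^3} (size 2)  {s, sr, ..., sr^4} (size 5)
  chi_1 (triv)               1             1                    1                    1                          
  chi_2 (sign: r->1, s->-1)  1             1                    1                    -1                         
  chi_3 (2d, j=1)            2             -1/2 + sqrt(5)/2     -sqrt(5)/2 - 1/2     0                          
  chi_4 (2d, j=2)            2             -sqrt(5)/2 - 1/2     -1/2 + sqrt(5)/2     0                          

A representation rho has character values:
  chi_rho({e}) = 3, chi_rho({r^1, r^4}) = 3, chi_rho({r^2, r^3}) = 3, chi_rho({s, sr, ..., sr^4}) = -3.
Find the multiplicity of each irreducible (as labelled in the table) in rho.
Multiplicities: chi_1: 0, chi_2: 3, chi_3: 0, chi_4: 0.

Explanation: Use <chi_rho, chi> = (1/|G|) sum_C |C| * chi_rho(C) * conj(chi(C)) with |G| = 10 for each irreducible chi in the table:
  <chi_rho, chi_1> = (1/10)[1*(3)*conj(1) + 2*(3)*conj(1) + 2*(3)*conj(1) + 5*(-3)*conj(1)]
      = (1/10)[(3) + (6) + (6) + (-15)] = 0/10 = 0
  <chi_rho, chi_2> = (1/10)[1*(3)*conj(1) + 2*(3)*conj(1) + 2*(3)*conj(1) + 5*(-3)*conj(-1)]
      = (1/10)[(3) + (6) + (6) + (15)] = 30/10 = 3
  <chi_rho, chi_3> = (1/10)[1*(3)*conj(2) + 2*(3)*conj(-1/2 + sqrt(5)/2) + 2*(3)*conj(-sqrt(5)/2 - 1/2) + 5*(-3)*conj(0)]
      = (1/10)[(6) + (-3 + 3*sqrt(5)) + (-3*sqrt(5) - 3) + (0)] = 0/10 = 0
  <chi_rho, chi_4> = (1/10)[1*(3)*conj(2) + 2*(3)*conj(-sqrt(5)/2 - 1/2) + 2*(3)*conj(-1/2 + sqrt(5)/2) + 5*(-3)*conj(0)]
      = (1/10)[(6) + (-3*sqrt(5) - 3) + (-3 + 3*sqrt(5)) + (0)] = 0/10 = 0
Dimension check: dim(rho) = sum (mult * dim) = 0*1 + 3*1 + 0*2 + 0*2 = 3 = chi_rho(e) = 3.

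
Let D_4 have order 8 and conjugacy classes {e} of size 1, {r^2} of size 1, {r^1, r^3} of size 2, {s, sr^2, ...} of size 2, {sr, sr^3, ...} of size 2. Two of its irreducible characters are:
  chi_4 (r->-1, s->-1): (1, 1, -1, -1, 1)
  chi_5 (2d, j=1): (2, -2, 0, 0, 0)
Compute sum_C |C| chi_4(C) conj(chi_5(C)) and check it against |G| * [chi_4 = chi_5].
Sum = 0; so <chi_4, chi_5> = 0 (distinct irreducibles are orthogonal).

Working: Compute term by term over conjugacy classes (|C| * chi_4(C) * conj(chi_5(C))):
  1*(1)*conj(2) + 1*(1)*conj(-2) + 2*(-1)*conj(0) + 2*(-1)*conj(0) + 2*(1)*conj(0)
  = (2) + (-2) + (0) + (0) + (0)
  = 0.
Dividing by |G| = 8 gives 0/8 = 0, matching the row-orthogonality relation <chi_4, chi_5> = [chi_4 = chi_5].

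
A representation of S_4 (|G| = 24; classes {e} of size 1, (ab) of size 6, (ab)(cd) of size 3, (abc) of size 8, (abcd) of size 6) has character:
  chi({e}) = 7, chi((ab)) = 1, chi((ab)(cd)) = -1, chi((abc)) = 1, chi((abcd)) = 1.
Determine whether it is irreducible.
Not irreducible (reducible): <chi, chi> = 3 > 1.

Justification: <chi, chi> = (1/|G|) sum_C |C| * |chi(C)|^2 = (1/24)[1*|7|^2 + 6*|1|^2 + 3*|-1|^2 + 8*|1|^2 + 6*|1|^2]
  = (1/24)[(49) + (6) + (3) + (8) + (6)] = 72/24 = 3.
A character is irreducible iff <chi, chi> = 1, so this representation is reducible.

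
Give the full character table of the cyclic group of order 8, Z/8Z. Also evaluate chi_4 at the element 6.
Character table of Z/8Z (irreps indexed chi_0,...,chi_7 with chi_k(m) = zeta_8^(k*m), zeta_8 = exp(2*pi*i/8)):
  irrep \ class  {0} (size 1)  {1} (size 1)    {2} (size 1)  {3} (size 1)    {4} (size 1)  {5} (size 1)    {6} (size 1)  {7} (size 1)  
  chi_0          1             1               1             1               1             1               1             1             
  chi_1          1             exp(I*pi/4)     I             exp(3*I*pi/4)   -1            exp(-3*I*pi/4)  -I            exp(-I*pi/4)  
  chi_2          1             I               -1            -I              1             I               -1            -I            
  chi_3          1             exp(3*I*pi/4)   -I            exp(I*pi/4)     -1            exp(-I*pi/4)    I             exp(-3*I*pi/4)
  chi_4          1             -1              1             -1              1             -1              1             -1            
  chi_5          1             exp(-3*I*pi/4)  I             exp(-I*pi/4)    -1            exp(I*pi/4)     -I            exp(3*I*pi/4) 
  chi_6          1             -I              -1            I               1             -I              -1            I             
  chi_7          1             exp(-I*pi/4)    -I            exp(-3*I*pi/4)  -1            exp(3*I*pi/4)   I             exp(I*pi/4)   

Spot check: chi_4(6) = zeta_8^(4*6) = zeta_8^24 = 1.

Details: Z/8Z is abelian, so all 8 irreducible complex representations are 1-dimensional. They are given by chi_k(m) = zeta_8^(k*m) for k = 0,...,7. Row orthogonality: sum_m chi_k(m) conj(chi_l(m)) = 8 * [k = l].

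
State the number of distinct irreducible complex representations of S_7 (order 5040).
15

Why: The number of irreducible complex representations of a finite group equals its number of conjugacy classes. Conjugacy classes in S_7 correspond to cycle types, i.e. partitions of 7; there are p(7) = 15 of them, so S_7 (order 5040) has exactly 15 irreducible complex representations.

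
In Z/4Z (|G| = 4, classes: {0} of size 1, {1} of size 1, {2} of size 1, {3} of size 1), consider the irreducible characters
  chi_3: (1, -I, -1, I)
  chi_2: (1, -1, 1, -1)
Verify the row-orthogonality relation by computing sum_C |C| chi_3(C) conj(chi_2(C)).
Sum = 0; so <chi_3, chi_2> = 0 (distinct irreducibles are orthogonal).

Working: Compute term by term over conjugacy classes (|C| * chi_3(C) * conj(chi_2(C))):
  1*(1)*conj(1) + 1*(-I)*conj(-1) + 1*(-1)*conj(1) + 1*(I)*conj(-1)
  = (1) + (I) + (-1) + (-I)
  = 0.
(Exp terms are combined using exp(i*s)*conj(exp(i*t)) = exp(i*(s-t)), and sums of them are collapsed using the identity that for every m > 1 the m distinct m-th roots of unity sum to 0, e.g. 1 + exp(2*I*pi/3) + exp(-2*I*pi/3) = 0.)
Dividing by |G| = 4 gives 0/4 = 0, matching the row-orthogonality relation <chi_3, chi_2> = [chi_3 = chi_2].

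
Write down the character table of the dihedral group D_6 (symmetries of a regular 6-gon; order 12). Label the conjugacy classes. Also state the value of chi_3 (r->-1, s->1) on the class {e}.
Conjugacy classes: {e} of size 1, {r^3} of size 1, {r^1, r^5} of size 2, {r^2, r^4} of size 2, {s, sr^2, ...} of size 3, {sr, sr^3, ...} of size 3.
Character table:
  irrep \ class              {e} (size 1)  {r^3} (size 1)  {r^1, r^5} (size 2)  {r^2, r^4} (size 2)  {s, sr^2, ...} (size 3)  {sr, sr^3, ...} (size 3)
  chi_1 (triv)               1             1               1                    1                    1                        1                       
  chi_2 (sign: r->1, s->-1)  1             1               1                    1                    -1                       -1                      
  chi_3 (r->-1, s->1)        1             -1              -1                   1                    1                        -1                      
  chi_4 (r->-1, s->-1)       1             -1              -1                   1                    -1                       1                       
  chi_5 (2d, j=1)            2             -2              1                    -1                   0                        0                       
  chi_6 (2d, j=2)            2             2               -1                   -1                   0                        0                       

Spot check: chi_3 (r->-1, s->1) on {e} = 1.

D_6 has order 2*6 = 12 with 6 conjugacy classes, hence 6 irreducibles. Sum of squared dims 1 + 1 + 1 + 1 + 4 + 4 = 12 = |G|. Linear characters come from the abelianisation; the 2-dimensional irreps have character r^k -> 2*cos(2*pi*j*k/6), reflections -> 0.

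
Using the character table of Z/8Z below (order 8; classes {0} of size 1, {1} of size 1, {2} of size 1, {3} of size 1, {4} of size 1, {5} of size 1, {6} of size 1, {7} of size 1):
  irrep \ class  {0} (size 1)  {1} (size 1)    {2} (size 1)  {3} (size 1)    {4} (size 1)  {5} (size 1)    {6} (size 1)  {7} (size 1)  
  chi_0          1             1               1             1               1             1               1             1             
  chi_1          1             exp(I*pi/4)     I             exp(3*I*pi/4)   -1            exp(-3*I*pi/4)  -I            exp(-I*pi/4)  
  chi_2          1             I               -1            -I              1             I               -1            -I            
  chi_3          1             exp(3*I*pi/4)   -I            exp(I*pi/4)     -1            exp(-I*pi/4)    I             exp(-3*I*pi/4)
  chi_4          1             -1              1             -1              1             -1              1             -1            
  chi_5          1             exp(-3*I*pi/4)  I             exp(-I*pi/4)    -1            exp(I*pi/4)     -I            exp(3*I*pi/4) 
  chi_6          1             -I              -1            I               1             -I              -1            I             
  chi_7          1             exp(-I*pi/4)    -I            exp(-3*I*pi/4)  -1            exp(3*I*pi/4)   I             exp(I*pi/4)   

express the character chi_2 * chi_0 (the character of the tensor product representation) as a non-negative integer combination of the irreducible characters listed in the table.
chi_2 tensor chi_0 = chi_2 (all other irreducibles have multiplicity 0).

Justification: The character of a tensor product is the pointwise product (chi_2 * chi_0)(C) = chi_2(C) * chi_0(C):
  {0}: (1)*(1), {1}: (I)*(1), {2}: (-1)*(1), {3}: (-I)*(1), {4}: (1)*(1), {5}: (I)*(1), {6}: (-1)*(1), {7}: (-I)*(1)
so (chi_2 * chi_0) takes values
  {0} -> 1, {1} -> I, {2} -> -1, {3} -> -I, {4} -> 1, {5} -> I, {6} -> -1, {7} -> -I.
Now take the inner product of this character with each irreducible chi from the table, <chi_2*chi_0, chi> = (1/8) sum_C |C| (chi_2*chi_0)(C) conj(chi(C)):
  <chi_2*chi_0, chi_0> = (1/8)[1*(1)*conj(1) + 1*(I)*conj(1) + 1*(-1)*conj(1) + 1*(-I)*conj(1) + 1*(1)*conj(1) + 1*(I)*conj(1) + 1*(-1)*conj(1) + 1*(-I)*conj(1)]
      = (1/8)[(1) + (I) + (-1) + (-I) + (1) + (I) + (-1) + (-I)] = 0/8 = 0
  <chi_2*chi_0, chi_1> = (1/8)[1*(1)*conj(1) + 1*(I)*conj(exp(I*pi/4)) + 1*(-1)*conj(I) + 1*(-I)*conj(exp(3*I*pi/4)) + 1*(1)*conj(-1) + 1*(I)*conj(exp(-3*I*pi/4)) + 1*(-1)*conj(-I) + 1*(-I)*conj(exp(-I*pi/4))]
      = (1/8)[(1) + (exp(I*pi/4)) + (I) + (-exp(-I*pi/4)) + (-1) + (exp(-3*I*pi/4)) + (-I) + (-exp(3*I*pi/4))] = 0/8 = 0
  <chi_2*chi_0, chi_2> = (1/8)[1*(1)*conj(1) + 1*(I)*conj(I) + 1*(-1)*conj(-1) + 1*(-I)*conj(-I) + 1*(1)*conj(1) + 1*(I)*conj(I) + 1*(-1)*conj(-1) + 1*(-I)*conj(-I)]
      = (1/8)[(1) + (1) + (1) + (1) + (1) + (1) + (1) + (1)] = 8/8 = 1
  <chi_2*chi_0, chi_3> = (1/8)[1*(1)*conj(1) + 1*(I)*conj(exp(3*I*pi/4)) + 1*(-1)*conj(-I) + 1*(-I)*conj(exp(I*pi/4)) + 1*(1)*conj(-1) + 1*(I)*conj(exp(-I*pi/4)) + 1*(-1)*conj(I) + 1*(-I)*conj(exp(-3*I*pi/4))]
      = (1/8)[(1) + (exp(-I*pi/4)) + (-I) + (-exp(I*pi/4)) + (-1) + (exp(3*I*pi/4)) + (I) + (-exp(-3*I*pi/4))] = 0/8 = 0
  <chi_2*chi_0, chi_4> = (1/8)[1*(1)*conj(1) + 1*(I)*conj(-1) + 1*(-1)*conj(1) + 1*(-I)*conj(-1) + 1*(1)*conj(1) + 1*(I)*conj(-1) + 1*(-1)*conj(1) + 1*(-I)*conj(-1)]
      = (1/8)[(1) + (-I) + (-1) + (I) + (1) + (-I) + (-1) + (I)] = 0/8 = 0
  <chi_2*chi_0, chi_5> = (1/8)[1*(1)*conj(1) + 1*(I)*conj(exp(-3*I*pi/4)) + 1*(-1)*conj(I) + 1*(-I)*conj(exp(-I*pi/4)) + 1*(1)*conj(-1) + 1*(I)*conj(exp(I*pi/4)) + 1*(-1)*conj(-I) + 1*(-I)*conj(exp(3*I*pi/4))]
      = (1/8)[(1) + (exp(-3*I*pi/4)) + (I) + (-exp(3*I*pi/4)) + (-1) + (exp(I*pi/4)) + (-I) + (-exp(-I*pi/4))] = 0/8 = 0
  <chi_2*chi_0, chi_6> = (1/8)[1*(1)*conj(1) + 1*(I)*conj(-I) + 1*(-1)*conj(-1) + 1*(-I)*conj(I) + 1*(1)*conj(1) + 1*(I)*conj(-I) + 1*(-1)*conj(-1) + 1*(-I)*conj(I)]
      = (1/8)[(1) + (-1) + (1) + (-1) + (1) + (-1) + (1) + (-1)] = 0/8 = 0
  <chi_2*chi_0, chi_7> = (1/8)[1*(1)*conj(1) + 1*(I)*conj(exp(-I*pi/4)) + 1*(-1)*conj(-I) + 1*(-I)*conj(exp(-3*I*pi/4)) + 1*(1)*conj(-1) + 1*(I)*conj(exp(3*I*pi/4)) + 1*(-1)*conj(I) + 1*(-I)*conj(exp(I*pi/4))]
      = (1/8)[(1) + (exp(3*I*pi/4)) + (-I) + (-exp(-3*I*pi/4)) + (-1) + (exp(-I*pi/4)) + (I) + (-exp(I*pi/4))] = 0/8 = 0
(Exp terms are combined using exp(i*s)*conj(exp(i*t)) = exp(i*(s-t)), and sums of them are collapsed using the identity that for every m > 1 the m distinct m-th roots of unity sum to 0, e.g. 1 + exp(2*I*pi/3) + exp(-2*I*pi/3) = 0.)
Hence the multiplicities are chi_2: 1. Dimension check: dim(chi_2)*dim(chi_0) = 1*1 = 1 and sum (mult * dim) = 1*1 = 1.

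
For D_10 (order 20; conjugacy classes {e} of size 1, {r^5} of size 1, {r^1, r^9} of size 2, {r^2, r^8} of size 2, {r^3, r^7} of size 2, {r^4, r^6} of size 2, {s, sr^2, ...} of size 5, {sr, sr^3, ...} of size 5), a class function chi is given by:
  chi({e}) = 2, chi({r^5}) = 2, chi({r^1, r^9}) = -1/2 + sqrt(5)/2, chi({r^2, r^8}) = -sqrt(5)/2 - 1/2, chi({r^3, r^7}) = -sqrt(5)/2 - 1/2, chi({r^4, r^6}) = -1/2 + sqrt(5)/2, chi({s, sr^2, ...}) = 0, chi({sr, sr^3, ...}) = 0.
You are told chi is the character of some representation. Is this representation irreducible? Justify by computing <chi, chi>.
Irreducible: <chi, chi> = 1.

Derivation: <chi, chi> = (1/|G|) sum_C |C| * |chi(C)|^2 = (1/20)[1*|2|^2 + 1*|2|^2 + 2*|-1/2 + sqrt(5)/2|^2 + 2*|-sqrt(5)/2 - 1/2|^2 + 2*|-sqrt(5)/2 - 1/2|^2 + 2*|-1/2 + sqrt(5)/2|^2 + 5*|0|^2 + 5*|0|^2]
  = (1/20)[(4) + (4) + (3 - sqrt(5)) + (sqrt(5) + 3) + (sqrt(5) + 3) + (3 - sqrt(5)) + (0) + (0)] = 20/20 = 1.
A character is irreducible iff <chi, chi> = 1, so this representation is irreducible.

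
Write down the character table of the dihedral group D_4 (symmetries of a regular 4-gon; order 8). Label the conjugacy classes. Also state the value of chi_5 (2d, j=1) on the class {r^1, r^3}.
Conjugacy classes: {e} of size 1, {r^2} of size 1, {r^1, r^3} of size 2, {s, sr^2, ...} of size 2, {sr, sr^3, ...} of size 2.
Character table:
  irrep \ class              {e} (size 1)  {r^2} (size 1)  {r^1, r^3} (size 2)  {s, sr^2, ...} (size 2)  {sr, sr^3, ...} (size 2)
  chi_1 (triv)               1             1               1                    1                        1                       
  chi_2 (sign: r->1, s->-1)  1             1               1                    -1                       -1                      
  chi_3 (r->-1, s->1)        1             1               -1                   1                        -1                      
  chi_4 (r->-1, s->-1)       1             1               -1                   -1                       1                       
  chi_5 (2d, j=1)            2             -2              0                    0                        0                       

Spot check: chi_5 (2d, j=1) on {r^1, r^3} = 0.

Why: D_4 has order 2*4 = 8 with 5 conjugacy classes, hence 5 irreducibles. Sum of squared dims 1 + 1 + 1 + 1 + 4 = 8 = |G|. Linear characters come from the abelianisation; the 2-dimensional irreps have character r^k -> 2*cos(2*pi*j*k/4), reflections -> 0.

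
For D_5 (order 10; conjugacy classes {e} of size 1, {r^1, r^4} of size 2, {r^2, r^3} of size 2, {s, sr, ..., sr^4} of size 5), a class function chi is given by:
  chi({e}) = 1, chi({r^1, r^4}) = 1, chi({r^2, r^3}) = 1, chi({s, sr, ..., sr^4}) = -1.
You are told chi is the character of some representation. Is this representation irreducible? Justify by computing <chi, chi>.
Irreducible: <chi, chi> = 1.

<chi, chi> = (1/|G|) sum_C |C| * |chi(C)|^2 = (1/10)[1*|1|^2 + 2*|1|^2 + 2*|1|^2 + 5*|-1|^2]
  = (1/10)[(1) + (2) + (2) + (5)] = 10/10 = 1.
A character is irreducible iff <chi, chi> = 1, so this representation is irreducible.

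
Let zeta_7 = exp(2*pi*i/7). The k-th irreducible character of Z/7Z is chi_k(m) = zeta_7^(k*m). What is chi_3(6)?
chi_3(6) = zeta_7^18 = exp(-6*I*pi/7)

Derivation: chi_3(6) = zeta_7^(3*6) = zeta_7^18. Since zeta_7^7 = 1, this equals zeta_7^4 = exp(2*pi*i*4/7) = exp(-6*I*pi/7).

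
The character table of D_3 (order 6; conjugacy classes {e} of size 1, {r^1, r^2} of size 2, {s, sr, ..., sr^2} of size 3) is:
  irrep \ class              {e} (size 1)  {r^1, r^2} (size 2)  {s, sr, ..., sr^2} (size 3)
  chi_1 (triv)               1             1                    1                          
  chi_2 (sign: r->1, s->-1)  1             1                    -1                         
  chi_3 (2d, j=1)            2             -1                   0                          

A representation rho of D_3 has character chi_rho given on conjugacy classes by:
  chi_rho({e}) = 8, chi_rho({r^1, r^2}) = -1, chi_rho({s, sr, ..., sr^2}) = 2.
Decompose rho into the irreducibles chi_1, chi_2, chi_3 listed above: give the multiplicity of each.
Multiplicities: chi_1: 2, chi_2: 0, chi_3: 3.

Explanation: Use <chi_rho, chi> = (1/|G|) sum_C |C| * chi_rho(C) * conj(chi(C)) with |G| = 6 for each irreducible chi in the table:
  <chi_rho, chi_1> = (1/6)[1*(8)*conj(1) + 2*(-1)*conj(1) + 3*(2)*conj(1)]
      = (1/6)[(8) + (-2) + (6)] = 12/6 = 2
  <chi_rho, chi_2> = (1/6)[1*(8)*conj(1) + 2*(-1)*conj(1) + 3*(2)*conj(-1)]
      = (1/6)[(8) + (-2) + (-6)] = 0/6 = 0
  <chi_rho, chi_3> = (1/6)[1*(8)*conj(2) + 2*(-1)*conj(-1) + 3*(2)*conj(0)]
      = (1/6)[(16) + (2) + (0)] = 18/6 = 3
Dimension check: dim(rho) = sum (mult * dim) = 2*1 + 0*1 + 3*2 = 8 = chi_rho(e) = 8.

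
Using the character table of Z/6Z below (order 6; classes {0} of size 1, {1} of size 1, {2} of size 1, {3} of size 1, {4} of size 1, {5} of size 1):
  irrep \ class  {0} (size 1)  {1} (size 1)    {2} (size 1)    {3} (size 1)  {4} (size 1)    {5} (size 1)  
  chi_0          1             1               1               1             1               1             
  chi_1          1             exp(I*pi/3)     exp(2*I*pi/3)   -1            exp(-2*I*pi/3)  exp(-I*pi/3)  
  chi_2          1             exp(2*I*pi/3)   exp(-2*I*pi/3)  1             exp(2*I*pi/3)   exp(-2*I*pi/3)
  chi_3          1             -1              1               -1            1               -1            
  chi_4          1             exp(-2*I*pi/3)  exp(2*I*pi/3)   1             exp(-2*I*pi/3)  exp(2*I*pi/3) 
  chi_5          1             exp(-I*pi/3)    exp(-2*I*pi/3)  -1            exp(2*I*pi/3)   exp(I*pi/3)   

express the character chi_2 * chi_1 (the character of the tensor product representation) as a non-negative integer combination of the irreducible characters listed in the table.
chi_2 tensor chi_1 = chi_3 (all other irreducibles have multiplicity 0).

Why: The character of a tensor product is the pointwise product (chi_2 * chi_1)(C) = chi_2(C) * chi_1(C):
  {0}: (1)*(1), {1}: (exp(2*I*pi/3))*(exp(I*pi/3)), {2}: (exp(-2*I*pi/3))*(exp(2*I*pi/3)), {3}: (1)*(-1), {4}: (exp(2*I*pi/3))*(exp(-2*I*pi/3)), {5}: (exp(-2*I*pi/3))*(exp(-I*pi/3))
so (chi_2 * chi_1) takes values
  {0} -> 1, {1} -> -1, {2} -> 1, {3} -> -1, {4} -> 1, {5} -> -1.
Now take the inner product of this character with each irreducible chi from the table, <chi_2*chi_1, chi> = (1/6) sum_C |C| (chi_2*chi_1)(C) conj(chi(C)):
  <chi_2*chi_1, chi_0> = (1/6)[1*(1)*conj(1) + 1*(-1)*conj(1) + 1*(1)*conj(1) + 1*(-1)*conj(1) + 1*(1)*conj(1) + 1*(-1)*conj(1)]
      = (1/6)[(1) + (-1) + (1) + (-1) + (1) + (-1)] = 0/6 = 0
  <chi_2*chi_1, chi_1> = (1/6)[1*(1)*conj(1) + 1*(-1)*conj(exp(I*pi/3)) + 1*(1)*conj(exp(2*I*pi/3)) + 1*(-1)*conj(-1) + 1*(1)*conj(exp(-2*I*pi/3)) + 1*(-1)*conj(exp(-I*pi/3))]
      = (1/6)[(1) + (-exp(-I*pi/3)) + (exp(-2*I*pi/3)) + (1) + (exp(2*I*pi/3)) + (-exp(I*pi/3))] = 0/6 = 0
  <chi_2*chi_1, chi_2> = (1/6)[1*(1)*conj(1) + 1*(-1)*conj(exp(2*I*pi/3)) + 1*(1)*conj(exp(-2*I*pi/3)) + 1*(-1)*conj(1) + 1*(1)*conj(exp(2*I*pi/3)) + 1*(-1)*conj(exp(-2*I*pi/3))]
      = (1/6)[(1) + (-exp(-2*I*pi/3)) + (exp(2*I*pi/3)) + (-1) + (exp(-2*I*pi/3)) + (-exp(2*I*pi/3))] = 0/6 = 0
  <chi_2*chi_1, chi_3> = (1/6)[1*(1)*conj(1) + 1*(-1)*conj(-1) + 1*(1)*conj(1) + 1*(-1)*conj(-1) + 1*(1)*conj(1) + 1*(-1)*conj(-1)]
      = (1/6)[(1) + (1) + (1) + (1) + (1) + (1)] = 6/6 = 1
  <chi_2*chi_1, chi_4> = (1/6)[1*(1)*conj(1) + 1*(-1)*conj(exp(-2*I*pi/3)) + 1*(1)*conj(exp(2*I*pi/3)) + 1*(-1)*conj(1) + 1*(1)*conj(exp(-2*I*pi/3)) + 1*(-1)*conj(exp(2*I*pi/3))]
      = (1/6)[(1) + (-exp(2*I*pi/3)) + (exp(-2*I*pi/3)) + (-1) + (exp(2*I*pi/3)) + (-exp(-2*I*pi/3))] = 0/6 = 0
  <chi_2*chi_1, chi_5> = (1/6)[1*(1)*conj(1) + 1*(-1)*conj(exp(-I*pi/3)) + 1*(1)*conj(exp(-2*I*pi/3)) + 1*(-1)*conj(-1) + 1*(1)*conj(exp(2*I*pi/3)) + 1*(-1)*conj(exp(I*pi/3))]
      = (1/6)[(1) + (-exp(I*pi/3)) + (exp(2*I*pi/3)) + (1) + (exp(-2*I*pi/3)) + (-exp(-I*pi/3))] = 0/6 = 0
(Exp terms are combined using exp(i*s)*conj(exp(i*t)) = exp(i*(s-t)), and sums of them are collapsed using the identity that for every m > 1 the m distinct m-th roots of unity sum to 0, e.g. 1 + exp(2*I*pi/3) + exp(-2*I*pi/3) = 0.)
Hence the multiplicities are chi_3: 1. Dimension check: dim(chi_2)*dim(chi_1) = 1*1 = 1 and sum (mult * dim) = 1*1 = 1.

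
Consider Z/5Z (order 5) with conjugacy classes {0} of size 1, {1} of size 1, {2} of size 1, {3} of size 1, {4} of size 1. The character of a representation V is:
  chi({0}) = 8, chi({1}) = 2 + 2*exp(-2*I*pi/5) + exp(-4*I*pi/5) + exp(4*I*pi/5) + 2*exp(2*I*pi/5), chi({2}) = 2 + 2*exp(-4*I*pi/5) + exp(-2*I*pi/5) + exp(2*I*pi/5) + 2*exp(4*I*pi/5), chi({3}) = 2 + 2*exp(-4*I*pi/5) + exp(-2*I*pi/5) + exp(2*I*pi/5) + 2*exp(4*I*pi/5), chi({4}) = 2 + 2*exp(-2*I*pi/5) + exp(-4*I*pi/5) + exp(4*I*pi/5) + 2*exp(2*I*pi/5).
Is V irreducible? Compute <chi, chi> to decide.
Not irreducible (reducible): <chi, chi> = 14 > 1.

Working: <chi, chi> = (1/|G|) sum_C |C| * |chi(C)|^2 = (1/5)[1*|8|^2 + 1*|2 + 2*exp(-2*I*pi/5) + exp(-4*I*pi/5) + exp(4*I*pi/5) + 2*exp(2*I*pi/5)|^2 + 1*|2 + 2*exp(-4*I*pi/5) + exp(-2*I*pi/5) + exp(2*I*pi/5) + 2*exp(4*I*pi/5)|^2 + 1*|2 + 2*exp(-4*I*pi/5) + exp(-2*I*pi/5) + exp(2*I*pi/5) + 2*exp(4*I*pi/5)|^2 + 1*|2 + 2*exp(-2*I*pi/5) + exp(-4*I*pi/5) + exp(4*I*pi/5) + 2*exp(2*I*pi/5)|^2]
  = (1/5)[(64) + (14 + 13*exp(-2*I*pi/5) + 12*exp(-4*I*pi/5) + 12*exp(4*I*pi/5) + 13*exp(2*I*pi/5)) + (14 + 12*exp(-2*I*pi/5) + 13*exp(-4*I*pi/5) + 13*exp(4*I*pi/5) + 12*exp(2*I*pi/5)) + (14 + 12*exp(-2*I*pi/5) + 13*exp(-4*I*pi/5) + 13*exp(4*I*pi/5) + 12*exp(2*I*pi/5)) + (14 + 13*exp(-2*I*pi/5) + 12*exp(-4*I*pi/5) + 12*exp(4*I*pi/5) + 13*exp(2*I*pi/5))] = 70/5 = 14.
(Exp terms are combined using exp(i*s)*conj(exp(i*t)) = exp(i*(s-t)), and sums of them are collapsed using the identity that for every m > 1 the m distinct m-th roots of unity sum to 0, e.g. 1 + exp(2*I*pi/3) + exp(-2*I*pi/3) = 0.)
A character is irreducible iff <chi, chi> = 1, so this representation is reducible.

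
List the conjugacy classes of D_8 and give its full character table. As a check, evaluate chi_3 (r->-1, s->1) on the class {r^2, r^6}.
Conjugacy classes: {e} of size 1, {r^4} of size 1, {r^1, r^7} of size 2, {r^2, r^6} of size 2, {r^3, r^5} of size 2, {s, sr^2, ...} of size 4, {sr, sr^3, ...} of size 4.
Character table:
  irrep \ class              {e} (size 1)  {r^4} (size 1)  {r^1, r^7} (size 2)  {r^2, r^6} (size 2)  {r^3, r^5} (size 2)  {s, sr^2, ...} (size 4)  {sr, sr^3, ...} (size 4)
  chi_1 (triv)               1             1               1                    1                    1                    1                        1                       
  chi_2 (sign: r->1, s->-1)  1             1               1                    1                    1                    -1                       -1                      
  chi_3 (r->-1, s->1)        1             1               -1                   1                    -1                   1                        -1                      
  chi_4 (r->-1, s->-1)       1             1               -1                   1                    -1                   -1                       1                       
  chi_5 (2d, j=1)            2             -2              sqrt(2)              0                    -sqrt(2)             0                        0                       
  chi_6 (2d, j=2)            2             2               0                    -2                   0                    0                        0                       
  chi_7 (2d, j=3)            2             -2              -sqrt(2)             0                    sqrt(2)              0                        0                       

Spot check: chi_3 (r->-1, s->1) on {r^2, r^6} = 1.

Justification: D_8 has order 2*8 = 16 with 7 conjugacy classes, hence 7 irreducibles. Sum of squared dims 1 + 1 + 1 + 1 + 4 + 4 + 4 = 16 = |G|. Linear characters come from the abelianisation; the 2-dimensional irreps have character r^k -> 2*cos(2*pi*j*k/8), reflections -> 0.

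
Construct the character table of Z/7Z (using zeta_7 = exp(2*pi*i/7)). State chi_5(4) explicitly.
Character table of Z/7Z (irreps indexed chi_0,...,chi_6 with chi_k(m) = zeta_7^(k*m), zeta_7 = exp(2*pi*i/7)):
  irrep \ class  {0} (size 1)  {1} (size 1)    {2} (size 1)    {3} (size 1)    {4} (size 1)    {5} (size 1)    {6} (size 1)  
  chi_0          1             1               1               1               1               1               1             
  chi_1          1             exp(2*I*pi/7)   exp(4*I*pi/7)   exp(6*I*pi/7)   exp(-6*I*pi/7)  exp(-4*I*pi/7)  exp(-2*I*pi/7)
  chi_2          1             exp(4*I*pi/7)   exp(-6*I*pi/7)  exp(-2*I*pi/7)  exp(2*I*pi/7)   exp(6*I*pi/7)   exp(-4*I*pi/7)
  chi_3          1             exp(6*I*pi/7)   exp(-2*I*pi/7)  exp(4*I*pi/7)   exp(-4*I*pi/7)  exp(2*I*pi/7)   exp(-6*I*pi/7)
  chi_4          1             exp(-6*I*pi/7)  exp(2*I*pi/7)   exp(-4*I*pi/7)  exp(4*I*pi/7)   exp(-2*I*pi/7)  exp(6*I*pi/7) 
  chi_5          1             exp(-4*I*pi/7)  exp(6*I*pi/7)   exp(2*I*pi/7)   exp(-2*I*pi/7)  exp(-6*I*pi/7)  exp(4*I*pi/7) 
  chi_6          1             exp(-2*I*pi/7)  exp(-4*I*pi/7)  exp(-6*I*pi/7)  exp(6*I*pi/7)   exp(4*I*pi/7)   exp(2*I*pi/7) 

Spot check: chi_5(4) = zeta_7^(5*4) = zeta_7^20 = exp(-2*I*pi/7).

Derivation: Z/7Z is abelian, so all 7 irreducible complex representations are 1-dimensional. They are given by chi_k(m) = zeta_7^(k*m) for k = 0,...,6. Row orthogonality: sum_m chi_k(m) conj(chi_l(m)) = 7 * [k = l].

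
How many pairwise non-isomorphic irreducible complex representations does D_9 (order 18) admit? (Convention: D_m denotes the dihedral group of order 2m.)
6

Proof sketch: The number of irreducible complex representations of a finite group equals its number of conjugacy classes. D_9 has 6 conjugacy classes ((n+3)/2 for n odd), so D_9 (order 18) has exactly 6 irreducible complex representations.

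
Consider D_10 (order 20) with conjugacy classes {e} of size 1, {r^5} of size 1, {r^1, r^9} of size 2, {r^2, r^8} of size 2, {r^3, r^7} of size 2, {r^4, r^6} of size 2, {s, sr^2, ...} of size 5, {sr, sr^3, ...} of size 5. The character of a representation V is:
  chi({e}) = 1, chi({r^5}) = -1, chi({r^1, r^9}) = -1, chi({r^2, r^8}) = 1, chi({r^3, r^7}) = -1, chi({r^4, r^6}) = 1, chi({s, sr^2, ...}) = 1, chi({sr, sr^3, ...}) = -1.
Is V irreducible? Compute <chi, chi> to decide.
Irreducible: <chi, chi> = 1.

Proof sketch: <chi, chi> = (1/|G|) sum_C |C| * |chi(C)|^2 = (1/20)[1*|1|^2 + 1*|-1|^2 + 2*|-1|^2 + 2*|1|^2 + 2*|-1|^2 + 2*|1|^2 + 5*|1|^2 + 5*|-1|^2]
  = (1/20)[(1) + (1) + (2) + (2) + (2) + (2) + (5) + (5)] = 20/20 = 1.
A character is irreducible iff <chi, chi> = 1, so this representation is irreducible.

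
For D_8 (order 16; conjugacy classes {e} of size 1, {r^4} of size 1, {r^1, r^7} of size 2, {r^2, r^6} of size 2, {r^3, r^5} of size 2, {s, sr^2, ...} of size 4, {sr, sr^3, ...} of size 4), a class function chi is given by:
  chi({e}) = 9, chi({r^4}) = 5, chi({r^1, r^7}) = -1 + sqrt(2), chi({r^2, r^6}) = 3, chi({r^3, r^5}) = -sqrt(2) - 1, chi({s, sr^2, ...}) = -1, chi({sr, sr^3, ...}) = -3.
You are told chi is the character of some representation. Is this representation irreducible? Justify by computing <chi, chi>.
Not irreducible (reducible): <chi, chi> = 11 > 1.

Working: <chi, chi> = (1/|G|) sum_C |C| * |chi(C)|^2 = (1/16)[1*|9|^2 + 1*|5|^2 + 2*|-1 + sqrt(2)|^2 + 2*|3|^2 + 2*|-sqrt(2) - 1|^2 + 4*|-1|^2 + 4*|-3|^2]
  = (1/16)[(81) + (25) + (6 - 4*sqrt(2)) + (18) + (4*sqrt(2) + 6) + (4) + (36)] = 176/16 = 11.
A character is irreducible iff <chi, chi> = 1, so this representation is reducible.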